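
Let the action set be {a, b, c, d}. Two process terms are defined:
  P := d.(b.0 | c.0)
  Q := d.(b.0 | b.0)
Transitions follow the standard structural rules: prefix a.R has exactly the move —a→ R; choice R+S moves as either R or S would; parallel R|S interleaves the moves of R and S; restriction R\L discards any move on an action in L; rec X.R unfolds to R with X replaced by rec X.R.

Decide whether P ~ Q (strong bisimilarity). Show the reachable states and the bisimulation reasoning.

P ≁ Q

Reachable graph of P (5 states):
  s0 = d.(b.0 | c.0) ⊢ =d=> s1
  s1 = b.0 | c.0 ⊢ =b=> s2, =c=> s3
  s2 = 0 | c.0 ⊢ =c=> s4
  s3 = b.0 | 0 ⊢ =b=> s4
  s4 = 0 | 0 ⊢ stopped
Reachable graph of Q (5 states):
  t0 = d.(b.0 | b.0) ⊢ =d=> t1
  t1 = b.0 | b.0 ⊢ =b=> t2, =b=> t3
  t2 = 0 | b.0 ⊢ =b=> t4
  t3 = b.0 | 0 ⊢ =b=> t4
  t4 = 0 | 0 ⊢ stopped
Partition-refinement fixed point:
  B0 = {s0}
  B1 = {s1}
  B2 = {s2}
  B3 = {s4, t4}
  B4 = {s3, t2, t3}
  B5 = {t0}
  B6 = {t1}
s0 ∈ B0, t0 ∈ B5 → different blocks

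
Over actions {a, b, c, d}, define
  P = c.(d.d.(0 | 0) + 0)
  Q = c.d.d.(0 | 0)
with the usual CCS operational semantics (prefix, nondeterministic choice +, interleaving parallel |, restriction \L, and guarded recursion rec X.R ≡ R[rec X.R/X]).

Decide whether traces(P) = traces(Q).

trace-equivalent

LTS(P): 4 reachable states
  u0 = c.(d.d.(0 | 0) + 0) :: =c=> u1
  u1 = d.d.(0 | 0) + 0 :: =d=> u2
  u2 = d.(0 | 0) :: =d=> u3
  u3 = 0 | 0 :: ∅
LTS(Q): 4 reachable states
  v0 = c.d.d.(0 | 0) :: =c=> v1
  v1 = d.d.(0 | 0) :: =d=> v2
  v2 = d.(0 | 0) :: =d=> v3
  v3 = 0 | 0 :: ∅
Bisimilarity quotient blocks:
  B0 = {u0, v0}
  B1 = {u1, v1}
  B2 = {u2, v2}
  B3 = {u3, v3}
u0 ∈ B0, v0 ∈ B0 → same block
Bisimilar ⇒ trace-equivalent.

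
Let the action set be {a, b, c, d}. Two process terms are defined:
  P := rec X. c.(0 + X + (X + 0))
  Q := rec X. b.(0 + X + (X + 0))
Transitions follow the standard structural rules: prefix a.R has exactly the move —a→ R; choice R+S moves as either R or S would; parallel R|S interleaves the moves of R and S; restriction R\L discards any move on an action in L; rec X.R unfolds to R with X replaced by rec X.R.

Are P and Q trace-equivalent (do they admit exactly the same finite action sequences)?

Reachable graph of P (2 states):
  m0 = rec X. c.(0 + X + (X + 0)) has moves =c=> m1
  m1 = 0 + (rec X. c.(0 + X + (X + 0))) + ((rec X. c.(0 + X + (X + 0))) + 0) has moves =c=> m1
Reachable graph of Q (2 states):
  n0 = rec X. b.(0 + X + (X + 0)) has moves =b=> n1
  n1 = 0 + (rec X. b.(0 + X + (X + 0))) + ((rec X. b.(0 + X + (X + 0))) + 0) has moves =b=> n1
Run σ = ⟨c⟩ on P: start {m0}
  step 1 (c): {m1}
  P completes σ.
Run σ = ⟨c⟩ on Q: start {n0}
  step 1 (c): ∅  — Q cannot continue

traces(P) ≠ traces(Q) — witness ⟨c⟩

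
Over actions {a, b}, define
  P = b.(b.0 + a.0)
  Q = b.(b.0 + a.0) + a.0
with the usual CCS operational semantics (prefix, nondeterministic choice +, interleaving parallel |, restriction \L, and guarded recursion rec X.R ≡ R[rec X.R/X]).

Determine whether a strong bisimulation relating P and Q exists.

P ≁ Q

P's transition system — 3 states:
  m0 = b.(b.0 + a.0) :: --b--▸ m1
  m1 = b.0 + a.0 :: --a--▸ m2, --b--▸ m2
  m2 = 0 :: stopped
Q's transition system — 3 states:
  n0 = b.(b.0 + a.0) + a.0 :: --a--▸ n1, --b--▸ n2
  n1 = 0 :: stopped
  n2 = b.0 + a.0 :: --a--▸ n1, --b--▸ n1
Coarsest stable partition (strong bisimilarity classes):
  B0 = {m0}
  B1 = {m1, n2}
  B2 = {m2, n1}
  B3 = {n0}
m0 ∈ B0, n0 ∈ B3 → different blocks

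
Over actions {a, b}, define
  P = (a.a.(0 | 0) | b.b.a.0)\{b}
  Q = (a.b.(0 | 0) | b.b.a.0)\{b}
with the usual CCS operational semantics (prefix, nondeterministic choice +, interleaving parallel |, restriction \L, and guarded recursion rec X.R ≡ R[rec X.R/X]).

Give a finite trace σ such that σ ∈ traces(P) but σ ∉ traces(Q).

Reachable graph of P (3 states):
  p0 = (a.a.(0 | 0) | b.b.a.0)\{b} ⊢ -a-> p1
  p1 = (a.(0 | 0) | b.b.a.0)\{b} ⊢ -a-> p2
  p2 = (0 | 0 | b.b.a.0)\{b} ⊢ deadlocked
Reachable graph of Q (2 states):
  q0 = (a.b.(0 | 0) | b.b.a.0)\{b} ⊢ -a-> q1
  q1 = (b.(0 | 0) | b.b.a.0)\{b} ⊢ deadlocked
Trace ⟨aa⟩ through P, begin at {p0}:
  [1] a ⇒ {p1}
  [2] a ⇒ {p2}
  — P admits the full trace.
Trace ⟨aa⟩ through Q, begin at {q0}:
  [1] a ⇒ {q1}
  [2] a ⇒ no successor for Q

aa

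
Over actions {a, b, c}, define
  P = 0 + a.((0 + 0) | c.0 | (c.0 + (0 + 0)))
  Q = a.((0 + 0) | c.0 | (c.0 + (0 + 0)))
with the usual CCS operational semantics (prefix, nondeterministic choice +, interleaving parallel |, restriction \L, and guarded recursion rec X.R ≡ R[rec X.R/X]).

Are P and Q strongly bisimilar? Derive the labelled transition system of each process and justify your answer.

YES

LTS(P): 5 reachable states
  s0 = 0 + a.((0 + 0) | c.0 | (c.0 + (0 + 0))) | -a-> s1
  s1 = (0 + 0) | c.0 | (c.0 + (0 + 0)) | -c-> s2, -c-> s3
  s2 = (0 + 0) | 0 | (c.0 + (0 + 0)) | -c-> s4
  s3 = (0 + 0) | c.0 | 0 | -c-> s4
  s4 = (0 + 0) | 0 | 0 | deadlocked
LTS(Q): 5 reachable states
  t0 = a.((0 + 0) | c.0 | (c.0 + (0 + 0))) | -a-> t1
  t1 = (0 + 0) | c.0 | (c.0 + (0 + 0)) | -c-> t2, -c-> t3
  t2 = (0 + 0) | 0 | (c.0 + (0 + 0)) | -c-> t4
  t3 = (0 + 0) | c.0 | 0 | -c-> t4
  t4 = (0 + 0) | 0 | 0 | deadlocked
Coarsest stable partition (strong bisimilarity classes):
  B0 = {s0, t0}
  B1 = {s1, t1}
  B2 = {s2, s3, t2, t3}
  B3 = {s4, t4}
s0 ∈ B0, t0 ∈ B0 → same block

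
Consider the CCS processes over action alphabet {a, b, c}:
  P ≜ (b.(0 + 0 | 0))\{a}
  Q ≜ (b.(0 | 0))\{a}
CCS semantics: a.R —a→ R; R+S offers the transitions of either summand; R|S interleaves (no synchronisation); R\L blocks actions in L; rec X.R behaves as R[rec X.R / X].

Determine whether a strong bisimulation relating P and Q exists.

LTS(P): 2 reachable states
  m0 = (b.(0 + 0 | 0))\{a} ⊢ =b=> m1
  m1 = (0 + 0 | 0)\{a} ⊢ (no moves)
LTS(Q): 2 reachable states
  n0 = (b.(0 | 0))\{a} ⊢ =b=> n1
  n1 = (0 | 0)\{a} ⊢ (no moves)
Partition-refinement fixed point:
  B0 = {m0, n0}
  B1 = {m1, n1}
m0 ∈ B0, n0 ∈ B0 → same block

bisimilar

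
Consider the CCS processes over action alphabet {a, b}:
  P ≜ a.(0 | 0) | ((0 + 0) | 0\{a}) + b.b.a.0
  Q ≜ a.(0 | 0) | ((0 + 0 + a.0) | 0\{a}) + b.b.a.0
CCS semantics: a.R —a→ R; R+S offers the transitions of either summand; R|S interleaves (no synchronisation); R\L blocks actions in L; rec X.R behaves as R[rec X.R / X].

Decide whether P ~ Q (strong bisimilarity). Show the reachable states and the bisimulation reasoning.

LTS(P): 5 reachable states
  m0 = a.(0 | 0) | ((0 + 0) | 0\{a}) + b.b.a.0 | -a-> m1, -b-> m2
  m1 = 0 | 0 | ((0 + 0) | 0\{a}) | ∅
  m2 = b.a.0 | -b-> m3
  m3 = a.0 | -a-> m4
  m4 = 0 | ∅
LTS(Q): 7 reachable states
  n0 = a.(0 | 0) | ((0 + 0 + a.0) | 0\{a}) + b.b.a.0 | -a-> n1, -a-> n2, -b-> n3
  n1 = 0 | 0 | ((0 + 0 + a.0) | 0\{a}) | -a-> n4
  n2 = a.(0 | 0) | (0 | 0\{a}) | -a-> n4
  n3 = b.a.0 | -b-> n5
  n4 = 0 | 0 | (0 | 0\{a}) | ∅
  n5 = a.0 | -a-> n6
  n6 = 0 | ∅
Partition-refinement fixed point:
  B0 = {m0}
  B1 = {m1, m4, n4, n6}
  B2 = {m2, n3}
  B3 = {m3, n1, n2, n5}
  B4 = {n0}
m0 ∈ B0, n0 ∈ B4 → different blocks

NO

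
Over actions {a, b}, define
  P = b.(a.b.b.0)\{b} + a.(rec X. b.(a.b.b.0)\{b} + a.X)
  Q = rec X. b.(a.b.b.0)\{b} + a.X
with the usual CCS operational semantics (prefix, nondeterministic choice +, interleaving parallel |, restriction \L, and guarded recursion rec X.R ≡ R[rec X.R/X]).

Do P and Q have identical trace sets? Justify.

traces(P) = traces(Q)

P's transition system — 4 states:
  u0 = b.(a.b.b.0)\{b} + a.(rec X. b.(a.b.b.0)\{b} + a.X) has moves ··a··> u1, ··b··> u2
  u1 = rec X. b.(a.b.b.0)\{b} + a.X has moves ··a··> u1, ··b··> u2
  u2 = (a.b.b.0)\{b} has moves ··a··> u3
  u3 = (b.b.0)\{b} has moves (no moves)
Q's transition system — 3 states:
  v0 = rec X. b.(a.b.b.0)\{b} + a.X has moves ··a··> v0, ··b··> v1
  v1 = (a.b.b.0)\{b} has moves ··a··> v2
  v2 = (b.b.0)\{b} has moves (no moves)
Partition-refinement fixed point:
  B0 = {u0, u1, v0}
  B1 = {u2, v1}
  B2 = {u3, v2}
u0 ∈ B0, v0 ∈ B0 → same block
Bisimilar ⇒ trace-equivalent.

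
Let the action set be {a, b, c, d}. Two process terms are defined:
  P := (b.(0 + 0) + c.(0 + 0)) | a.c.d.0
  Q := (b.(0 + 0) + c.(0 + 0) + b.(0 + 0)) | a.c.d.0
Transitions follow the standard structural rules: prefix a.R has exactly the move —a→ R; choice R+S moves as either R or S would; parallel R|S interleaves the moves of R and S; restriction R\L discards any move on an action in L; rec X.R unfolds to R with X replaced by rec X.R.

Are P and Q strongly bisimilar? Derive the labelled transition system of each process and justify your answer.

YES

P's transition system — 8 states:
  m0 = (b.(0 + 0) + c.(0 + 0)) | a.c.d.0 → =a=> m1, =b=> m2, =c=> m2
  m1 = (b.(0 + 0) + c.(0 + 0)) | c.d.0 → =b=> m3, =c=> m3, =c=> m4
  m2 = (0 + 0) | a.c.d.0 → =a=> m3
  m3 = (0 + 0) | c.d.0 → =c=> m5
  m4 = (b.(0 + 0) + c.(0 + 0)) | d.0 → =b=> m5, =c=> m5, =d=> m6
  m5 = (0 + 0) | d.0 → =d=> m7
  m6 = (b.(0 + 0) + c.(0 + 0)) | 0 → =b=> m7, =c=> m7
  m7 = (0 + 0) | 0 → ∅
Q's transition system — 8 states:
  n0 = (b.(0 + 0) + c.(0 + 0) + b.(0 + 0)) | a.c.d.0 → =a=> n1, =b=> n2, =c=> n2
  n1 = (b.(0 + 0) + c.(0 + 0) + b.(0 + 0)) | c.d.0 → =b=> n3, =c=> n3, =c=> n4
  n2 = (0 + 0) | a.c.d.0 → =a=> n3
  n3 = (0 + 0) | c.d.0 → =c=> n5
  n4 = (b.(0 + 0) + c.(0 + 0) + b.(0 + 0)) | d.0 → =b=> n5, =c=> n5, =d=> n6
  n5 = (0 + 0) | d.0 → =d=> n7
  n6 = (b.(0 + 0) + c.(0 + 0) + b.(0 + 0)) | 0 → =b=> n7, =c=> n7
  n7 = (0 + 0) | 0 → ∅
Partition-refinement fixed point:
  B0 = {m0, n0}
  B1 = {m2, n2}
  B2 = {m3, n3}
  B3 = {m5, n5}
  B4 = {m7, n7}
  B5 = {m1, n1}
  B6 = {m4, n4}
  B7 = {m6, n6}
m0 ∈ B0, n0 ∈ B0 → same block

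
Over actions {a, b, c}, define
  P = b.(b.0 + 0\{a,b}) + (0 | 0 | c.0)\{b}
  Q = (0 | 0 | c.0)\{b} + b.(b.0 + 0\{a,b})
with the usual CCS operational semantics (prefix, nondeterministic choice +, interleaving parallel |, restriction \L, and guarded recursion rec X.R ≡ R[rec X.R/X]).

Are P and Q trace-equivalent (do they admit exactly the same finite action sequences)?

trace-equivalent

P's transition system — 4 states:
  s0 = b.(b.0 + 0\{a,b}) + (0 | 0 | c.0)\{b} → —b→ s1, —c→ s2
  s1 = b.0 + 0\{a,b} → —b→ s3
  s2 = (0 | 0 | 0)\{b} → ∅
  s3 = 0 → ∅
Q's transition system — 4 states:
  t0 = (0 | 0 | c.0)\{b} + b.(b.0 + 0\{a,b}) → —b→ t1, —c→ t2
  t1 = b.0 + 0\{a,b} → —b→ t3
  t2 = (0 | 0 | 0)\{b} → ∅
  t3 = 0 → ∅
Bisimilarity quotient blocks:
  B0 = {s0, t0}
  B1 = {s1, t1}
  B2 = {s2, s3, t2, t3}
s0 ∈ B0, t0 ∈ B0 → same block
Bisimilar ⇒ trace-equivalent.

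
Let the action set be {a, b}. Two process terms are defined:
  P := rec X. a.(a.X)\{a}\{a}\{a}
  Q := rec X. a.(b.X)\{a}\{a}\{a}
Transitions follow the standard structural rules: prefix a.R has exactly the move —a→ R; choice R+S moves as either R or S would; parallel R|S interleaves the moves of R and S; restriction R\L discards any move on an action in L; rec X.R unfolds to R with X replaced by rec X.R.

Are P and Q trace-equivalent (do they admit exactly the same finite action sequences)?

LTS(P): 2 reachable states
  u0 = rec X. a.(a.X)\{a}\{a}\{a} :: =a=> u1
  u1 = (a.(rec X. a.(a.X)\{a}\{a}\{a}))\{a}\{a}\{a} :: stopped
LTS(Q): 3 reachable states
  v0 = rec X. a.(b.X)\{a}\{a}\{a} :: =a=> v1
  v1 = (b.(rec X. a.(b.X)\{a}\{a}\{a}))\{a}\{a}\{a} :: =b=> v2
  v2 = (rec X. a.(b.X)\{a}\{a}\{a})\{a}\{a}\{a} :: stopped
Executing ab from Q (initial set {v0}):
  after a @ step 1: {v1}
  after b @ step 2: {v2}
  — Q admits the full trace.
Executing ab from P (initial set {u0}):
  after a @ step 1: {u1}
  after b @ step 2: no successor for P

traces(P) ≠ traces(Q) — witness ⟨ab⟩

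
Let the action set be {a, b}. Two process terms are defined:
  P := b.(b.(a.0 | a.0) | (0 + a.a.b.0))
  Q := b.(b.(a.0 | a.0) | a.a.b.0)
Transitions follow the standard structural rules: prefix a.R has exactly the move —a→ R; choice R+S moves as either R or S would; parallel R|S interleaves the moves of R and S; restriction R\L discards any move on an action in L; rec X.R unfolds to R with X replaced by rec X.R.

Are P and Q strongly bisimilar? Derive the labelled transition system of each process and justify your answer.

P ~ Q

Reachable graph of P (21 states):
  m0 = b.(b.(a.0 | a.0) | (0 + a.a.b.0)) ⊢ --b--▸ m1
  m1 = b.(a.0 | a.0) | (0 + a.a.b.0) ⊢ --a--▸ m2, --b--▸ m3
  m2 = b.(a.0 | a.0) | a.b.0 ⊢ --a--▸ m4, --b--▸ m5
  m3 = a.0 | a.0 | (0 + a.a.b.0) ⊢ --a--▸ m5, --a--▸ m6, --a--▸ m7
  m4 = b.(a.0 | a.0) | b.0 ⊢ --b--▸ m8, --b--▸ m9
  m5 = a.0 | a.0 | a.b.0 ⊢ --a--▸ m10, --a--▸ m11, --a--▸ m8
  m6 = 0 | a.0 | (0 + a.a.b.0) ⊢ --a--▸ m10, --a--▸ m12
  m7 = a.0 | 0 | (0 + a.a.b.0) ⊢ --a--▸ m11, --a--▸ m12
  m8 = a.0 | a.0 | b.0 ⊢ --a--▸ m13, --a--▸ m14, --b--▸ m15
  m9 = b.(a.0 | a.0) | 0 ⊢ --b--▸ m15
  m10 = 0 | a.0 | a.b.0 ⊢ --a--▸ m13, --a--▸ m16
  m11 = a.0 | 0 | a.b.0 ⊢ --a--▸ m14, --a--▸ m16
  m12 = 0 | 0 | (0 + a.a.b.0) ⊢ --a--▸ m16
  m13 = 0 | a.0 | b.0 ⊢ --a--▸ m17, --b--▸ m18
  m14 = a.0 | 0 | b.0 ⊢ --a--▸ m17, --b--▸ m19
  m15 = a.0 | a.0 | 0 ⊢ --a--▸ m18, --a--▸ m19
  m16 = 0 | 0 | a.b.0 ⊢ --a--▸ m17
  m17 = 0 | 0 | b.0 ⊢ --b--▸ m20
  m18 = 0 | a.0 | 0 ⊢ --a--▸ m20
  m19 = a.0 | 0 | 0 ⊢ --a--▸ m20
  m20 = 0 | 0 | 0 ⊢ deadlocked
Reachable graph of Q (21 states):
  n0 = b.(b.(a.0 | a.0) | a.a.b.0) ⊢ --b--▸ n1
  n1 = b.(a.0 | a.0) | a.a.b.0 ⊢ --a--▸ n2, --b--▸ n3
  n2 = b.(a.0 | a.0) | a.b.0 ⊢ --a--▸ n4, --b--▸ n5
  n3 = a.0 | a.0 | a.a.b.0 ⊢ --a--▸ n5, --a--▸ n6, --a--▸ n7
  n4 = b.(a.0 | a.0) | b.0 ⊢ --b--▸ n8, --b--▸ n9
  n5 = a.0 | a.0 | a.b.0 ⊢ --a--▸ n10, --a--▸ n11, --a--▸ n8
  n6 = 0 | a.0 | a.a.b.0 ⊢ --a--▸ n10, --a--▸ n12
  n7 = a.0 | 0 | a.a.b.0 ⊢ --a--▸ n11, --a--▸ n12
  n8 = a.0 | a.0 | b.0 ⊢ --a--▸ n13, --a--▸ n14, --b--▸ n15
  n9 = b.(a.0 | a.0) | 0 ⊢ --b--▸ n15
  n10 = 0 | a.0 | a.b.0 ⊢ --a--▸ n13, --a--▸ n16
  n11 = a.0 | 0 | a.b.0 ⊢ --a--▸ n14, --a--▸ n16
  n12 = 0 | 0 | a.a.b.0 ⊢ --a--▸ n16
  n13 = 0 | a.0 | b.0 ⊢ --a--▸ n17, --b--▸ n18
  n14 = a.0 | 0 | b.0 ⊢ --a--▸ n17, --b--▸ n19
  n15 = a.0 | a.0 | 0 ⊢ --a--▸ n18, --a--▸ n19
  n16 = 0 | 0 | a.b.0 ⊢ --a--▸ n17
  n17 = 0 | 0 | b.0 ⊢ --b--▸ n20
  n18 = 0 | a.0 | 0 ⊢ --a--▸ n20
  n19 = a.0 | 0 | 0 ⊢ --a--▸ n20
  n20 = 0 | 0 | 0 ⊢ deadlocked
Partition-refinement fixed point:
  B0 = {m0, n0}
  B1 = {m1, n1}
  B2 = {m3, n3}
  B3 = {m6, m7, n6, n7}
  B4 = {m10, m11, n10, n11}
  B5 = {m13, m14, n13, n14}
  B6 = {m17, n17}
  B7 = {m20, n20}
  B8 = {m18, m19, n18, n19}
  B9 = {m16, n16}
  B10 = {m12, n12}
  B11 = {m5, n5}
  B12 = {m8, n8}
  B13 = {m15, n15}
  B14 = {m2, n2}
  B15 = {m4, n4}
  B16 = {m9, n9}
m0 ∈ B0, n0 ∈ B0 → same block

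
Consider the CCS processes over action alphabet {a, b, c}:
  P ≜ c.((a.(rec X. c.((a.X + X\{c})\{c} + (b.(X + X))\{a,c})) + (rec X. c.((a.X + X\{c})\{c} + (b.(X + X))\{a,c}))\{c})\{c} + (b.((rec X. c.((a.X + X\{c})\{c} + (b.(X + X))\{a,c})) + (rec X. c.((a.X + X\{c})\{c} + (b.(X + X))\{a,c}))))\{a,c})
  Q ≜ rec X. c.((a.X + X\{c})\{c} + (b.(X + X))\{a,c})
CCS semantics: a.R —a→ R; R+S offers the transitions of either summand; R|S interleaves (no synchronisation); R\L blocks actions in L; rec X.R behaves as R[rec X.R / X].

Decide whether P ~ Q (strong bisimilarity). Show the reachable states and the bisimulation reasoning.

LTS(P): 4 reachable states
  u0 = c.((a.(rec X. c.((a.X + X\{c})\{c} + (b.(X + X))\{a,c})) + (rec X. c.((a.X + X\{c})\{c} + (b.(X + X))\{a,c}))\{c})\{c} + (b.((rec X. c.((a.X + X\{c})\{c} + (b.(X + X))\{a,c})) + (rec X. c.((a.X + X\{c})\{c} + (b.(X + X))\{a,c}))))\{a,c}) ⊢ ··c··> u1
  u1 = (a.(rec X. c.((a.X + X\{c})\{c} + (b.(X + X))\{a,c})) + (rec X. c.((a.X + X\{c})\{c} + (b.(X + X))\{a,c}))\{c})\{c} + (b.((rec X. c.((a.X + X\{c})\{c} + (b.(X + X))\{a,c})) + (rec X. c.((a.X + X\{c})\{c} + (b.(X + X))\{a,c}))))\{a,c} ⊢ ··a··> u2, ··b··> u3
  u2 = (rec X. c.((a.X + X\{c})\{c} + (b.(X + X))\{a,c}))\{c} ⊢ ∅
  u3 = ((rec X. c.((a.X + X\{c})\{c} + (b.(X + X))\{a,c})) + (rec X. c.((a.X + X\{c})\{c} + (b.(X + X))\{a,c})))\{a,c} ⊢ ∅
LTS(Q): 4 reachable states
  v0 = rec X. c.((a.X + X\{c})\{c} + (b.(X + X))\{a,c}) ⊢ ··c··> v1
  v1 = (a.(rec X. c.((a.X + X\{c})\{c} + (b.(X + X))\{a,c})) + (rec X. c.((a.X + X\{c})\{c} + (b.(X + X))\{a,c}))\{c})\{c} + (b.((rec X. c.((a.X + X\{c})\{c} + (b.(X + X))\{a,c})) + (rec X. c.((a.X + X\{c})\{c} + (b.(X + X))\{a,c}))))\{a,c} ⊢ ··a··> v2, ··b··> v3
  v2 = (rec X. c.((a.X + X\{c})\{c} + (b.(X + X))\{a,c}))\{c} ⊢ ∅
  v3 = ((rec X. c.((a.X + X\{c})\{c} + (b.(X + X))\{a,c})) + (rec X. c.((a.X + X\{c})\{c} + (b.(X + X))\{a,c})))\{a,c} ⊢ ∅
Partition-refinement fixed point:
  B0 = {u0, v0}
  B1 = {u1, v1}
  B2 = {u2, u3, v2, v3}
u0 ∈ B0, v0 ∈ B0 → same block

P ~ Q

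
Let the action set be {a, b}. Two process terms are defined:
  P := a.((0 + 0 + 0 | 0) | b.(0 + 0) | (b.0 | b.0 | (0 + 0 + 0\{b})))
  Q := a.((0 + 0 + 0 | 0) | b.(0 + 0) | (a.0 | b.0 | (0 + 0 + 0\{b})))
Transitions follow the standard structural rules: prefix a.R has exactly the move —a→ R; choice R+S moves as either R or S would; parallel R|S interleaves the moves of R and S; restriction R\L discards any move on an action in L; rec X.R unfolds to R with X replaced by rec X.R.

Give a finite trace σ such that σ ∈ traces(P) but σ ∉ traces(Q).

LTS(P): 9 reachable states
  m0 = a.((0 + 0 + 0 | 0) | b.(0 + 0) | (b.0 | b.0 | (0 + 0 + 0\{b}))) :: ··a··> m1
  m1 = (0 + 0 + 0 | 0) | b.(0 + 0) | (b.0 | b.0 | (0 + 0 + 0\{b})) :: ··b··> m2, ··b··> m3, ··b··> m4
  m2 = (0 + 0 + 0 | 0) | (0 + 0) | (b.0 | b.0 | (0 + 0 + 0\{b})) :: ··b··> m5, ··b··> m6
  m3 = (0 + 0 + 0 | 0) | b.(0 + 0) | (0 | b.0 | (0 + 0 + 0\{b})) :: ··b··> m5, ··b··> m7
  m4 = (0 + 0 + 0 | 0) | b.(0 + 0) | (b.0 | 0 | (0 + 0 + 0\{b})) :: ··b··> m6, ··b··> m7
  m5 = (0 + 0 + 0 | 0) | (0 + 0) | (0 | b.0 | (0 + 0 + 0\{b})) :: ··b··> m8
  m6 = (0 + 0 + 0 | 0) | (0 + 0) | (b.0 | 0 | (0 + 0 + 0\{b})) :: ··b··> m8
  m7 = (0 + 0 + 0 | 0) | b.(0 + 0) | (0 | 0 | (0 + 0 + 0\{b})) :: ··b··> m8
  m8 = (0 + 0 + 0 | 0) | (0 + 0) | (0 | 0 | (0 + 0 + 0\{b})) :: (no moves)
LTS(Q): 9 reachable states
  n0 = a.((0 + 0 + 0 | 0) | b.(0 + 0) | (a.0 | b.0 | (0 + 0 + 0\{b}))) :: ··a··> n1
  n1 = (0 + 0 + 0 | 0) | b.(0 + 0) | (a.0 | b.0 | (0 + 0 + 0\{b})) :: ··a··> n2, ··b··> n3, ··b··> n4
  n2 = (0 + 0 + 0 | 0) | b.(0 + 0) | (0 | b.0 | (0 + 0 + 0\{b})) :: ··b··> n5, ··b··> n6
  n3 = (0 + 0 + 0 | 0) | (0 + 0) | (a.0 | b.0 | (0 + 0 + 0\{b})) :: ··a··> n5, ··b··> n7
  n4 = (0 + 0 + 0 | 0) | b.(0 + 0) | (a.0 | 0 | (0 + 0 + 0\{b})) :: ··a··> n6, ··b··> n7
  n5 = (0 + 0 + 0 | 0) | (0 + 0) | (0 | b.0 | (0 + 0 + 0\{b})) :: ··b··> n8
  n6 = (0 + 0 + 0 | 0) | b.(0 + 0) | (0 | 0 | (0 + 0 + 0\{b})) :: ··b··> n8
  n7 = (0 + 0 + 0 | 0) | (0 + 0) | (a.0 | 0 | (0 + 0 + 0\{b})) :: ··a··> n8
  n8 = (0 + 0 + 0 | 0) | (0 + 0) | (0 | 0 | (0 + 0 + 0\{b})) :: (no moves)
Run σ = ⟨abbb⟩ on P: start {m0}
  step 1 (a): {m1}
  step 2 (b): {m2, m3, m4}
  step 3 (b): {m5, m6, m7}
  step 4 (b): {m8}
  ✓ P
Run σ = ⟨abbb⟩ on Q: start {n0}
  step 1 (a): {n1}
  step 2 (b): {n3, n4}
  step 3 (b): {n7}
  step 4 (b): ∅ (Q stuck)

abbb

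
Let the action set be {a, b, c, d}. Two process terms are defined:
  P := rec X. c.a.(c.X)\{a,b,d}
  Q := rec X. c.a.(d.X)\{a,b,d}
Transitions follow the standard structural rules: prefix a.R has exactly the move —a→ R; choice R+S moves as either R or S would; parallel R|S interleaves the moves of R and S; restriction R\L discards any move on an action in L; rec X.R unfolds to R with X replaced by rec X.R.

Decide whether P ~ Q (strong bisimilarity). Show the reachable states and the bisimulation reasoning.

P's transition system — 5 states:
  p0 = rec X. c.a.(c.X)\{a,b,d} | =c=> p1
  p1 = a.(c.(rec X. c.a.(c.X)\{a,b,d}))\{a,b,d} | =a=> p2
  p2 = (c.(rec X. c.a.(c.X)\{a,b,d}))\{a,b,d} | =c=> p3
  p3 = (rec X. c.a.(c.X)\{a,b,d})\{a,b,d} | =c=> p4
  p4 = (a.(c.(rec X. c.a.(c.X)\{a,b,d}))\{a,b,d})\{a,b,d} | deadlocked
Q's transition system — 3 states:
  q0 = rec X. c.a.(d.X)\{a,b,d} | =c=> q1
  q1 = a.(d.(rec X. c.a.(d.X)\{a,b,d}))\{a,b,d} | =a=> q2
  q2 = (d.(rec X. c.a.(d.X)\{a,b,d}))\{a,b,d} | deadlocked
Bisimilarity quotient blocks:
  B0 = {p0}
  B1 = {p1}
  B2 = {p2}
  B3 = {p3}
  B4 = {p4, q2}
  B5 = {q0}
  B6 = {q1}
p0 ∈ B0, q0 ∈ B5 → different blocks

P ≁ Q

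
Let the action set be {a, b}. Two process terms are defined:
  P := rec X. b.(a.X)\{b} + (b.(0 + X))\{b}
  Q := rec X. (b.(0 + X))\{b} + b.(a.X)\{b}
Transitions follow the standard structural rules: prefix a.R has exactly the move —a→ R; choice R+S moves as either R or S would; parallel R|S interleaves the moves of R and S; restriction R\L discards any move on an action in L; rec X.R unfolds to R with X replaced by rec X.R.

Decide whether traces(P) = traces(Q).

traces(P) = traces(Q)

LTS(P): 3 reachable states
  u0 = rec X. b.(a.X)\{b} + (b.(0 + X))\{b} has moves -b-> u1
  u1 = (a.(rec X. b.(a.X)\{b} + (b.(0 + X))\{b}))\{b} has moves -a-> u2
  u2 = (rec X. b.(a.X)\{b} + (b.(0 + X))\{b})\{b} has moves deadlocked
LTS(Q): 3 reachable states
  v0 = rec X. (b.(0 + X))\{b} + b.(a.X)\{b} has moves -b-> v1
  v1 = (a.(rec X. (b.(0 + X))\{b} + b.(a.X)\{b}))\{b} has moves -a-> v2
  v2 = (rec X. (b.(0 + X))\{b} + b.(a.X)\{b})\{b} has moves deadlocked
Coarsest stable partition (strong bisimilarity classes):
  B0 = {u0, v0}
  B1 = {u1, v1}
  B2 = {u2, v2}
u0 ∈ B0, v0 ∈ B0 → same block
Bisimilar ⇒ trace-equivalent.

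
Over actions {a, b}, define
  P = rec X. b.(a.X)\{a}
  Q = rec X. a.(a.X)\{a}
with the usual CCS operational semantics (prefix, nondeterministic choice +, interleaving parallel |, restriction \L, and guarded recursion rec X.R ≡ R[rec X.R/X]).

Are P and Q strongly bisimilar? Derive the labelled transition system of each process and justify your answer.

NO

LTS(P): 2 reachable states
  m0 = rec X. b.(a.X)\{a} → —b→ m1
  m1 = (a.(rec X. b.(a.X)\{a}))\{a} → ·
LTS(Q): 2 reachable states
  n0 = rec X. a.(a.X)\{a} → —a→ n1
  n1 = (a.(rec X. a.(a.X)\{a}))\{a} → ·
Partition-refinement fixed point:
  B0 = {m0}
  B1 = {m1, n1}
  B2 = {n0}
m0 ∈ B0, n0 ∈ B2 → different blocks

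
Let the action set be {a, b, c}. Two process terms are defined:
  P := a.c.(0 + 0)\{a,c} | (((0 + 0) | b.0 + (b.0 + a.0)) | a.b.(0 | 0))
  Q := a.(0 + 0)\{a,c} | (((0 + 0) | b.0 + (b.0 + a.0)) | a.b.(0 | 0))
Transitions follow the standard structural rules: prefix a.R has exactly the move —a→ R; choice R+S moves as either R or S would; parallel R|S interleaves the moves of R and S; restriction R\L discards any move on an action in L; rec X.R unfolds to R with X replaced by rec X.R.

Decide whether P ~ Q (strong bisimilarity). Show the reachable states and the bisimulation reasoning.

Reachable graph of P (27 states):
  s0 = a.c.(0 + 0)\{a,c} | (((0 + 0) | b.0 + (b.0 + a.0)) | a.b.(0 | 0)) ⊢ =a=> s1, =a=> s2, =a=> s3, =b=> s2, =b=> s4
  s1 = a.c.(0 + 0)\{a,c} | (((0 + 0) | b.0 + (b.0 + a.0)) | b.(0 | 0)) ⊢ =a=> s5, =a=> s6, =b=> s5, =b=> s7, =b=> s8
  s2 = a.c.(0 + 0)\{a,c} | (0 | a.b.(0 | 0)) ⊢ =a=> s5, =a=> s9
  s3 = c.(0 + 0)\{a,c} | (((0 + 0) | b.0 + (b.0 + a.0)) | a.b.(0 | 0)) ⊢ =a=> s6, =a=> s9, =b=> s10, =b=> s9, =c=> s11
  s4 = a.c.(0 + 0)\{a,c} | ((0 + 0) | 0 | a.b.(0 | 0)) ⊢ =a=> s10, =a=> s8
  s5 = a.c.(0 + 0)\{a,c} | (0 | b.(0 | 0)) ⊢ =a=> s12, =b=> s13
  s6 = c.(0 + 0)\{a,c} | (((0 + 0) | b.0 + (b.0 + a.0)) | b.(0 | 0)) ⊢ =a=> s12, =b=> s12, =b=> s14, =b=> s15, =c=> s16
  s7 = a.c.(0 + 0)\{a,c} | (((0 + 0) | b.0 + (b.0 + a.0)) | (0 | 0)) ⊢ =a=> s13, =a=> s14, =b=> s13, =b=> s17
  s8 = a.c.(0 + 0)\{a,c} | ((0 + 0) | 0 | b.(0 | 0)) ⊢ =a=> s15, =b=> s17
  s9 = c.(0 + 0)\{a,c} | (0 | a.b.(0 | 0)) ⊢ =a=> s12, =c=> s18
  s10 = c.(0 + 0)\{a,c} | ((0 + 0) | 0 | a.b.(0 | 0)) ⊢ =a=> s15, =c=> s19
  s11 = (0 + 0)\{a,c} | (((0 + 0) | b.0 + (b.0 + a.0)) | a.b.(0 | 0)) ⊢ =a=> s16, =a=> s18, =b=> s18, =b=> s19
  s12 = c.(0 + 0)\{a,c} | (0 | b.(0 | 0)) ⊢ =b=> s20, =c=> s21
  s13 = a.c.(0 + 0)\{a,c} | (0 | (0 | 0)) ⊢ =a=> s20
  s14 = c.(0 + 0)\{a,c} | (((0 + 0) | b.0 + (b.0 + a.0)) | (0 | 0)) ⊢ =a=> s20, =b=> s20, =b=> s22, =c=> s23
  s15 = c.(0 + 0)\{a,c} | ((0 + 0) | 0 | b.(0 | 0)) ⊢ =b=> s22, =c=> s24
  s16 = (0 + 0)\{a,c} | (((0 + 0) | b.0 + (b.0 + a.0)) | b.(0 | 0)) ⊢ =a=> s21, =b=> s21, =b=> s23, =b=> s24
  s17 = a.c.(0 + 0)\{a,c} | ((0 + 0) | 0 | (0 | 0)) ⊢ =a=> s22
  s18 = (0 + 0)\{a,c} | (0 | a.b.(0 | 0)) ⊢ =a=> s21
  s19 = (0 + 0)\{a,c} | ((0 + 0) | 0 | a.b.(0 | 0)) ⊢ =a=> s24
  s20 = c.(0 + 0)\{a,c} | (0 | (0 | 0)) ⊢ =c=> s25
  s21 = (0 + 0)\{a,c} | (0 | b.(0 | 0)) ⊢ =b=> s25
  s22 = c.(0 + 0)\{a,c} | ((0 + 0) | 0 | (0 | 0)) ⊢ =c=> s26
  s23 = (0 + 0)\{a,c} | (((0 + 0) | b.0 + (b.0 + a.0)) | (0 | 0)) ⊢ =a=> s25, =b=> s25, =b=> s26
  s24 = (0 + 0)\{a,c} | ((0 + 0) | 0 | b.(0 | 0)) ⊢ =b=> s26
  s25 = (0 + 0)\{a,c} | (0 | (0 | 0)) ⊢ ∅
  s26 = (0 + 0)\{a,c} | ((0 + 0) | 0 | (0 | 0)) ⊢ ∅
Reachable graph of Q (18 states):
  t0 = a.(0 + 0)\{a,c} | (((0 + 0) | b.0 + (b.0 + a.0)) | a.b.(0 | 0)) ⊢ =a=> t1, =a=> t2, =a=> t3, =b=> t3, =b=> t4
  t1 = (0 + 0)\{a,c} | (((0 + 0) | b.0 + (b.0 + a.0)) | a.b.(0 | 0)) ⊢ =a=> t5, =a=> t6, =b=> t6, =b=> t7
  t2 = a.(0 + 0)\{a,c} | (((0 + 0) | b.0 + (b.0 + a.0)) | b.(0 | 0)) ⊢ =a=> t5, =a=> t8, =b=> t10, =b=> t8, =b=> t9
  t3 = a.(0 + 0)\{a,c} | (0 | a.b.(0 | 0)) ⊢ =a=> t6, =a=> t8
  t4 = a.(0 + 0)\{a,c} | ((0 + 0) | 0 | a.b.(0 | 0)) ⊢ =a=> t10, =a=> t7
  t5 = (0 + 0)\{a,c} | (((0 + 0) | b.0 + (b.0 + a.0)) | b.(0 | 0)) ⊢ =a=> t11, =b=> t11, =b=> t12, =b=> t13
  t6 = (0 + 0)\{a,c} | (0 | a.b.(0 | 0)) ⊢ =a=> t11
  t7 = (0 + 0)\{a,c} | ((0 + 0) | 0 | a.b.(0 | 0)) ⊢ =a=> t13
  t8 = a.(0 + 0)\{a,c} | (0 | b.(0 | 0)) ⊢ =a=> t11, =b=> t14
  t9 = a.(0 + 0)\{a,c} | (((0 + 0) | b.0 + (b.0 + a.0)) | (0 | 0)) ⊢ =a=> t12, =a=> t14, =b=> t14, =b=> t15
  t10 = a.(0 + 0)\{a,c} | ((0 + 0) | 0 | b.(0 | 0)) ⊢ =a=> t13, =b=> t15
  t11 = (0 + 0)\{a,c} | (0 | b.(0 | 0)) ⊢ =b=> t16
  t12 = (0 + 0)\{a,c} | (((0 + 0) | b.0 + (b.0 + a.0)) | (0 | 0)) ⊢ =a=> t16, =b=> t16, =b=> t17
  t13 = (0 + 0)\{a,c} | ((0 + 0) | 0 | b.(0 | 0)) ⊢ =b=> t17
  t14 = a.(0 + 0)\{a,c} | (0 | (0 | 0)) ⊢ =a=> t16
  t15 = a.(0 + 0)\{a,c} | ((0 + 0) | 0 | (0 | 0)) ⊢ =a=> t17
  t16 = (0 + 0)\{a,c} | (0 | (0 | 0)) ⊢ ∅
  t17 = (0 + 0)\{a,c} | ((0 + 0) | 0 | (0 | 0)) ⊢ ∅
Coarsest stable partition (strong bisimilarity classes):
  B0 = {s0}
  B1 = {s2, s4}
  B2 = {s5, s8}
  B3 = {s12, s15}
  B4 = {s21, s24, t11, t13}
  B5 = {s25, s26, t16, t17}
  B6 = {s20, s22}
  B7 = {s13, s17}
  B8 = {s10, s9}
  B9 = {s18, s19, t6, t7}
  B10 = {s3}
  B11 = {s11, t1}
  B12 = {s16, t5}
  B13 = {s23, t12}
  B14 = {s6}
  B15 = {s14}
  B16 = {s1}
  B17 = {s7}
  B18 = {t0}
  B19 = {t3, t4}
  B20 = {t10, t8}
  B21 = {t14, t15}
  B22 = {t2}
  B23 = {t9}
s0 ∈ B0, t0 ∈ B18 → different blocks

not bisimilar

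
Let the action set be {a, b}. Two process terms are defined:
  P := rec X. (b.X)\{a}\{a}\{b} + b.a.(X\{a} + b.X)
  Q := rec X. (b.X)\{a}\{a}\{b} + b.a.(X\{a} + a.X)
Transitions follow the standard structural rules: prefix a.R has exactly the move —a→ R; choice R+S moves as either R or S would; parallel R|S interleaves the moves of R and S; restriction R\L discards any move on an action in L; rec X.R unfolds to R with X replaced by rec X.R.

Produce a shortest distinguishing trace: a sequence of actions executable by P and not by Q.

P's transition system — 4 states:
  s0 = rec X. (b.X)\{a}\{a}\{b} + b.a.(X\{a} + b.X) has moves --b--▸ s1
  s1 = a.((rec X. (b.X)\{a}\{a}\{b} + b.a.(X\{a} + b.X))\{a} + b.(rec X. (b.X)\{a}\{a}\{b} + b.a.(X\{a} + b.X))) has moves --a--▸ s2
  s2 = (rec X. (b.X)\{a}\{a}\{b} + b.a.(X\{a} + b.X))\{a} + b.(rec X. (b.X)\{a}\{a}\{b} + b.a.(X\{a} + b.X)) has moves --b--▸ s0, --b--▸ s3
  s3 = (a.((rec X. (b.X)\{a}\{a}\{b} + b.a.(X\{a} + b.X))\{a} + b.(rec X. (b.X)\{a}\{a}\{b} + b.a.(X\{a} + b.X))))\{a} has moves stopped
Q's transition system — 4 states:
  t0 = rec X. (b.X)\{a}\{a}\{b} + b.a.(X\{a} + a.X) has moves --b--▸ t1
  t1 = a.((rec X. (b.X)\{a}\{a}\{b} + b.a.(X\{a} + a.X))\{a} + a.(rec X. (b.X)\{a}\{a}\{b} + b.a.(X\{a} + a.X))) has moves --a--▸ t2
  t2 = (rec X. (b.X)\{a}\{a}\{b} + b.a.(X\{a} + a.X))\{a} + a.(rec X. (b.X)\{a}\{a}\{b} + b.a.(X\{a} + a.X)) has moves --a--▸ t0, --b--▸ t3
  t3 = (a.((rec X. (b.X)\{a}\{a}\{b} + b.a.(X\{a} + a.X))\{a} + a.(rec X. (b.X)\{a}\{a}\{b} + b.a.(X\{a} + a.X))))\{a} has moves stopped
Run σ = ⟨babb⟩ on P: start {s0}
  step 1 (b): {s1}
  step 2 (a): {s2}
  step 3 (b): {s0, s3}
  step 4 (b): {s1}
  ✓ P
Run σ = ⟨babb⟩ on Q: start {t0}
  step 1 (b): {t1}
  step 2 (a): {t2}
  step 3 (b): {t3}
  step 4 (b): ∅  — Q cannot continue

babb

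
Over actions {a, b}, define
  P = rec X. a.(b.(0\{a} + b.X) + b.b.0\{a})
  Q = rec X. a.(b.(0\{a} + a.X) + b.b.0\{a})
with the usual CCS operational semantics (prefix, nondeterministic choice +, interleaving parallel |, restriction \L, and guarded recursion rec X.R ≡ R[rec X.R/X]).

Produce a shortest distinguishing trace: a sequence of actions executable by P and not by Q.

abba

P's transition system — 5 states:
  m0 = rec X. a.(b.(0\{a} + b.X) + b.b.0\{a}) ⊢ ··a··> m1
  m1 = b.(0\{a} + b.(rec X. a.(b.(0\{a} + b.X) + b.b.0\{a}))) + b.b.0\{a} ⊢ ··b··> m2, ··b··> m3
  m2 = 0\{a} + b.(rec X. a.(b.(0\{a} + b.X) + b.b.0\{a})) ⊢ ··b··> m0
  m3 = b.0\{a} ⊢ ··b··> m4
  m4 = 0\{a} ⊢ stopped
Q's transition system — 5 states:
  n0 = rec X. a.(b.(0\{a} + a.X) + b.b.0\{a}) ⊢ ··a··> n1
  n1 = b.(0\{a} + a.(rec X. a.(b.(0\{a} + a.X) + b.b.0\{a}))) + b.b.0\{a} ⊢ ··b··> n2, ··b··> n3
  n2 = 0\{a} + a.(rec X. a.(b.(0\{a} + a.X) + b.b.0\{a})) ⊢ ··a··> n0
  n3 = b.0\{a} ⊢ ··b··> n4
  n4 = 0\{a} ⊢ stopped
Run σ = ⟨abba⟩ on P: start {m0}
  after a @ step 1: {m1}
  after b @ step 2: {m2, m3}
  after b @ step 3: {m0, m4}
  after a @ step 4: {m1}
  ✓ P
Run σ = ⟨abba⟩ on Q: start {n0}
  after a @ step 1: {n1}
  after b @ step 2: {n2, n3}
  after b @ step 3: {n4}
  after a @ step 4: ∅  — Q cannot continue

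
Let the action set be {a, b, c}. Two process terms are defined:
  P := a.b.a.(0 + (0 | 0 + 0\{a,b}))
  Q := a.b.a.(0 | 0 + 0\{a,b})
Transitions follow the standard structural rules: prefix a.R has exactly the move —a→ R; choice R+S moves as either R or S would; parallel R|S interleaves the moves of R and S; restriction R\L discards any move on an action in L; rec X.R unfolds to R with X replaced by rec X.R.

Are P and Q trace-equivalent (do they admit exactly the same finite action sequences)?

Reachable graph of P (4 states):
  s0 = a.b.a.(0 + (0 | 0 + 0\{a,b})) → --a--▸ s1
  s1 = b.a.(0 + (0 | 0 + 0\{a,b})) → --b--▸ s2
  s2 = a.(0 + (0 | 0 + 0\{a,b})) → --a--▸ s3
  s3 = 0 + (0 | 0 + 0\{a,b}) → deadlocked
Reachable graph of Q (4 states):
  t0 = a.b.a.(0 | 0 + 0\{a,b}) → --a--▸ t1
  t1 = b.a.(0 | 0 + 0\{a,b}) → --b--▸ t2
  t2 = a.(0 | 0 + 0\{a,b}) → --a--▸ t3
  t3 = 0 | 0 + 0\{a,b} → deadlocked
Bisimilarity quotient blocks:
  B0 = {s0, t0}
  B1 = {s1, t1}
  B2 = {s2, t2}
  B3 = {s3, t3}
s0 ∈ B0, t0 ∈ B0 → same block
Bisimilar ⇒ trace-equivalent.

trace-equivalent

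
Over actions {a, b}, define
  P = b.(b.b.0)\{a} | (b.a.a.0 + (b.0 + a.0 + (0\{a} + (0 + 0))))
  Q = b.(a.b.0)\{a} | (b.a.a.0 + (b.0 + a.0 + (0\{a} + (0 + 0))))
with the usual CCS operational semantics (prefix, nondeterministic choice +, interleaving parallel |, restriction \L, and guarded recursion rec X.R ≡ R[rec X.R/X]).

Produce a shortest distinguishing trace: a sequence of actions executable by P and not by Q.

abb

LTS(P): 16 reachable states
  u0 = b.(b.b.0)\{a} | (b.a.a.0 + (b.0 + a.0 + (0\{a} + (0 + 0)))) → -a-> u1, -b-> u1, -b-> u2, -b-> u3
  u1 = b.(b.b.0)\{a} | 0 → -b-> u4
  u2 = (b.b.0)\{a} | (b.a.a.0 + (b.0 + a.0 + (0\{a} + (0 + 0)))) → -a-> u4, -b-> u4, -b-> u5, -b-> u6
  u3 = b.(b.b.0)\{a} | a.a.0 → -a-> u7, -b-> u6
  u4 = (b.b.0)\{a} | 0 → -b-> u8
  u5 = (b.0)\{a} | (b.a.a.0 + (b.0 + a.0 + (0\{a} + (0 + 0)))) → -a-> u8, -b-> u10, -b-> u8, -b-> u9
  u6 = (b.b.0)\{a} | a.a.0 → -a-> u11, -b-> u9
  u7 = b.(b.b.0)\{a} | a.0 → -a-> u1, -b-> u11
  u8 = (b.0)\{a} | 0 → -b-> u12
  u9 = (b.0)\{a} | a.a.0 → -a-> u13, -b-> u14
  u10 = 0\{a} | (b.a.a.0 + (b.0 + a.0 + (0\{a} + (0 + 0)))) → -a-> u12, -b-> u12, -b-> u14
  u11 = (b.b.0)\{a} | a.0 → -a-> u4, -b-> u13
  u12 = 0\{a} | 0 → ∅
  u13 = (b.0)\{a} | a.0 → -a-> u8, -b-> u15
  u14 = 0\{a} | a.a.0 → -a-> u15
  u15 = 0\{a} | a.0 → -a-> u12
LTS(Q): 8 reachable states
  v0 = b.(a.b.0)\{a} | (b.a.a.0 + (b.0 + a.0 + (0\{a} + (0 + 0)))) → -a-> v1, -b-> v1, -b-> v2, -b-> v3
  v1 = b.(a.b.0)\{a} | 0 → -b-> v4
  v2 = (a.b.0)\{a} | (b.a.a.0 + (b.0 + a.0 + (0\{a} + (0 + 0)))) → -a-> v4, -b-> v4, -b-> v5
  v3 = b.(a.b.0)\{a} | a.a.0 → -a-> v6, -b-> v5
  v4 = (a.b.0)\{a} | 0 → ∅
  v5 = (a.b.0)\{a} | a.a.0 → -a-> v7
  v6 = b.(a.b.0)\{a} | a.0 → -a-> v1, -b-> v7
  v7 = (a.b.0)\{a} | a.0 → -a-> v4
Run σ = ⟨abb⟩ on P: start {u0}
  [1] a ⇒ {u1}
  [2] b ⇒ {u4}
  [3] b ⇒ {u8}
  P completes σ.
Run σ = ⟨abb⟩ on Q: start {v0}
  [1] a ⇒ {v1}
  [2] b ⇒ {v4}
  [3] b ⇒ ∅  — Q cannot continue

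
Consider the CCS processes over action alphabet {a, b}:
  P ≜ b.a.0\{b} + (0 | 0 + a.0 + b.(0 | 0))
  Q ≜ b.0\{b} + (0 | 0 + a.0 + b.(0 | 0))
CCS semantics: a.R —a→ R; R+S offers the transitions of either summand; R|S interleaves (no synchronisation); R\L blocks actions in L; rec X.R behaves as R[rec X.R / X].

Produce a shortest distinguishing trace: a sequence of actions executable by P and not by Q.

ba

Reachable graph of P (5 states):
  m0 = b.a.0\{b} + (0 | 0 + a.0 + b.(0 | 0)) | ··a··> m1, ··b··> m2, ··b··> m3
  m1 = 0 | deadlocked
  m2 = 0 | 0 | deadlocked
  m3 = a.0\{b} | ··a··> m4
  m4 = 0\{b} | deadlocked
Reachable graph of Q (4 states):
  n0 = b.0\{b} + (0 | 0 + a.0 + b.(0 | 0)) | ··a··> n1, ··b··> n2, ··b··> n3
  n1 = 0 | deadlocked
  n2 = 0 | 0 | deadlocked
  n3 = 0\{b} | deadlocked
Executing ba from P (initial set {m0}):
  [1] b ⇒ {m2, m3}
  [2] a ⇒ {m4}
  P completes σ.
Executing ba from Q (initial set {n0}):
  [1] b ⇒ {n2, n3}
  [2] a ⇒ ∅ (Q stuck)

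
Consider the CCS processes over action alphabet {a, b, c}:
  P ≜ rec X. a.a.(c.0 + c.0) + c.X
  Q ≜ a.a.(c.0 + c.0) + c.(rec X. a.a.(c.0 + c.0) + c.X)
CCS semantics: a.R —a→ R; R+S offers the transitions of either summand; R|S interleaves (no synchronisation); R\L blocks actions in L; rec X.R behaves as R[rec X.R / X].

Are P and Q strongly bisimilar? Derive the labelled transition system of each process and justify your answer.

P's transition system — 4 states:
  m0 = rec X. a.a.(c.0 + c.0) + c.X has moves =a=> m1, =c=> m0
  m1 = a.(c.0 + c.0) has moves =a=> m2
  m2 = c.0 + c.0 has moves =c=> m3
  m3 = 0 has moves ·
Q's transition system — 5 states:
  n0 = a.a.(c.0 + c.0) + c.(rec X. a.a.(c.0 + c.0) + c.X) has moves =a=> n1, =c=> n2
  n1 = a.(c.0 + c.0) has moves =a=> n3
  n2 = rec X. a.a.(c.0 + c.0) + c.X has moves =a=> n1, =c=> n2
  n3 = c.0 + c.0 has moves =c=> n4
  n4 = 0 has moves ·
Bisimilarity quotient blocks:
  B0 = {m0, n0, n2}
  B1 = {m1, n1}
  B2 = {m2, n3}
  B3 = {m3, n4}
m0 ∈ B0, n0 ∈ B0 → same block

P ~ Q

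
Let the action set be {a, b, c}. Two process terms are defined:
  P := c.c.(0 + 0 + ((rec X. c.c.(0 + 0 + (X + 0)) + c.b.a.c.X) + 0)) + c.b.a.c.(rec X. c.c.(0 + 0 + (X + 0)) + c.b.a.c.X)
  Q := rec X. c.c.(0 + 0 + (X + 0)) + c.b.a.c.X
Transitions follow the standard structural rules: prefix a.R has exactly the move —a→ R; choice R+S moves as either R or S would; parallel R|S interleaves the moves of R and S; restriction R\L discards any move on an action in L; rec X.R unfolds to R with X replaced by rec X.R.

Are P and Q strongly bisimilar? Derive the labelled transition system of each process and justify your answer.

bisimilar

Reachable graph of P (7 states):
  u0 = c.c.(0 + 0 + ((rec X. c.c.(0 + 0 + (X + 0)) + c.b.a.c.X) + 0)) + c.b.a.c.(rec X. c.c.(0 + 0 + (X + 0)) + c.b.a.c.X) → —c→ u1, —c→ u2
  u1 = b.a.c.(rec X. c.c.(0 + 0 + (X + 0)) + c.b.a.c.X) → —b→ u3
  u2 = c.(0 + 0 + ((rec X. c.c.(0 + 0 + (X + 0)) + c.b.a.c.X) + 0)) → —c→ u4
  u3 = a.c.(rec X. c.c.(0 + 0 + (X + 0)) + c.b.a.c.X) → —a→ u5
  u4 = 0 + 0 + ((rec X. c.c.(0 + 0 + (X + 0)) + c.b.a.c.X) + 0) → —c→ u1, —c→ u2
  u5 = c.(rec X. c.c.(0 + 0 + (X + 0)) + c.b.a.c.X) → —c→ u6
  u6 = rec X. c.c.(0 + 0 + (X + 0)) + c.b.a.c.X → —c→ u1, —c→ u2
Reachable graph of Q (6 states):
  v0 = rec X. c.c.(0 + 0 + (X + 0)) + c.b.a.c.X → —c→ v1, —c→ v2
  v1 = b.a.c.(rec X. c.c.(0 + 0 + (X + 0)) + c.b.a.c.X) → —b→ v3
  v2 = c.(0 + 0 + ((rec X. c.c.(0 + 0 + (X + 0)) + c.b.a.c.X) + 0)) → —c→ v4
  v3 = a.c.(rec X. c.c.(0 + 0 + (X + 0)) + c.b.a.c.X) → —a→ v5
  v4 = 0 + 0 + ((rec X. c.c.(0 + 0 + (X + 0)) + c.b.a.c.X) + 0) → —c→ v1, —c→ v2
  v5 = c.(rec X. c.c.(0 + 0 + (X + 0)) + c.b.a.c.X) → —c→ v0
Coarsest stable partition (strong bisimilarity classes):
  B0 = {u0, u4, u6, v0, v4}
  B1 = {u1, v1}
  B2 = {u3, v3}
  B3 = {u2, u5, v2, v5}
u0 ∈ B0, v0 ∈ B0 → same block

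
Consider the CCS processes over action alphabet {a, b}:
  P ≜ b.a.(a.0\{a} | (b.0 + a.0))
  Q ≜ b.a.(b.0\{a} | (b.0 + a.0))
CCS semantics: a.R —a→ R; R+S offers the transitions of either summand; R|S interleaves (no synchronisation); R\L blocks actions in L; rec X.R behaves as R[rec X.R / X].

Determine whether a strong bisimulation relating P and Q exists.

not bisimilar

Reachable graph of P (6 states):
  u0 = b.a.(a.0\{a} | (b.0 + a.0)) :: —b→ u1
  u1 = a.(a.0\{a} | (b.0 + a.0)) :: —a→ u2
  u2 = a.0\{a} | (b.0 + a.0) :: —a→ u3, —a→ u4, —b→ u4
  u3 = 0\{a} | (b.0 + a.0) :: —a→ u5, —b→ u5
  u4 = a.0\{a} | 0 :: —a→ u5
  u5 = 0\{a} | 0 :: ∅
Reachable graph of Q (6 states):
  v0 = b.a.(b.0\{a} | (b.0 + a.0)) :: —b→ v1
  v1 = a.(b.0\{a} | (b.0 + a.0)) :: —a→ v2
  v2 = b.0\{a} | (b.0 + a.0) :: —a→ v3, —b→ v3, —b→ v4
  v3 = b.0\{a} | 0 :: —b→ v5
  v4 = 0\{a} | (b.0 + a.0) :: —a→ v5, —b→ v5
  v5 = 0\{a} | 0 :: ∅
Bisimilarity quotient blocks:
  B0 = {u0}
  B1 = {u1}
  B2 = {u2}
  B3 = {u4}
  B4 = {u5, v5}
  B5 = {u3, v4}
  B6 = {v0}
  B7 = {v1}
  B8 = {v2}
  B9 = {v3}
u0 ∈ B0, v0 ∈ B6 → different blocks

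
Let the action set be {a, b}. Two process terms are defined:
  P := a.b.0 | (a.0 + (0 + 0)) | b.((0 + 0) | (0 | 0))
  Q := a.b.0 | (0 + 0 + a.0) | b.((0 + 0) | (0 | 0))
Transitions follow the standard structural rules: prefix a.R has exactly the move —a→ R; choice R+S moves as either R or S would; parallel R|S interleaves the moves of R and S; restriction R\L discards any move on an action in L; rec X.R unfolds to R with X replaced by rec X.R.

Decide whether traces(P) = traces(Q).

LTS(P): 12 reachable states
  m0 = a.b.0 | (a.0 + (0 + 0)) | b.((0 + 0) | (0 | 0)) ⊢ -a-> m1, -a-> m2, -b-> m3
  m1 = a.b.0 | 0 | b.((0 + 0) | (0 | 0)) ⊢ -a-> m4, -b-> m5
  m2 = b.0 | (a.0 + (0 + 0)) | b.((0 + 0) | (0 | 0)) ⊢ -a-> m4, -b-> m6, -b-> m7
  m3 = a.b.0 | (a.0 + (0 + 0)) | ((0 + 0) | (0 | 0)) ⊢ -a-> m5, -a-> m7
  m4 = b.0 | 0 | b.((0 + 0) | (0 | 0)) ⊢ -b-> m8, -b-> m9
  m5 = a.b.0 | 0 | ((0 + 0) | (0 | 0)) ⊢ -a-> m9
  m6 = 0 | (a.0 + (0 + 0)) | b.((0 + 0) | (0 | 0)) ⊢ -a-> m8, -b-> m10
  m7 = b.0 | (a.0 + (0 + 0)) | ((0 + 0) | (0 | 0)) ⊢ -a-> m9, -b-> m10
  m8 = 0 | 0 | b.((0 + 0) | (0 | 0)) ⊢ -b-> m11
  m9 = b.0 | 0 | ((0 + 0) | (0 | 0)) ⊢ -b-> m11
  m10 = 0 | (a.0 + (0 + 0)) | ((0 + 0) | (0 | 0)) ⊢ -a-> m11
  m11 = 0 | 0 | ((0 + 0) | (0 | 0)) ⊢ stopped
LTS(Q): 12 reachable states
  n0 = a.b.0 | (0 + 0 + a.0) | b.((0 + 0) | (0 | 0)) ⊢ -a-> n1, -a-> n2, -b-> n3
  n1 = a.b.0 | 0 | b.((0 + 0) | (0 | 0)) ⊢ -a-> n4, -b-> n5
  n2 = b.0 | (0 + 0 + a.0) | b.((0 + 0) | (0 | 0)) ⊢ -a-> n4, -b-> n6, -b-> n7
  n3 = a.b.0 | (0 + 0 + a.0) | ((0 + 0) | (0 | 0)) ⊢ -a-> n5, -a-> n7
  n4 = b.0 | 0 | b.((0 + 0) | (0 | 0)) ⊢ -b-> n8, -b-> n9
  n5 = a.b.0 | 0 | ((0 + 0) | (0 | 0)) ⊢ -a-> n9
  n6 = 0 | (0 + 0 + a.0) | b.((0 + 0) | (0 | 0)) ⊢ -a-> n8, -b-> n10
  n7 = b.0 | (0 + 0 + a.0) | ((0 + 0) | (0 | 0)) ⊢ -a-> n9, -b-> n10
  n8 = 0 | 0 | b.((0 + 0) | (0 | 0)) ⊢ -b-> n11
  n9 = b.0 | 0 | ((0 + 0) | (0 | 0)) ⊢ -b-> n11
  n10 = 0 | (0 + 0 + a.0) | ((0 + 0) | (0 | 0)) ⊢ -a-> n11
  n11 = 0 | 0 | ((0 + 0) | (0 | 0)) ⊢ stopped
Partition-refinement fixed point:
  B0 = {m0, n0}
  B1 = {m2, n2}
  B2 = {m4, n4}
  B3 = {m8, m9, n8, n9}
  B4 = {m11, n11}
  B5 = {m6, m7, n6, n7}
  B6 = {m10, n10}
  B7 = {m3, n3}
  B8 = {m5, n5}
  B9 = {m1, n1}
m0 ∈ B0, n0 ∈ B0 → same block
Bisimilar ⇒ trace-equivalent.

traces(P) = traces(Q)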